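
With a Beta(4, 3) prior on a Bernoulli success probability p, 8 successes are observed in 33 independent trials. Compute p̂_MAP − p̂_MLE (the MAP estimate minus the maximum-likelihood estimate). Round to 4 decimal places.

Posterior is Beta(12, 28); MAP = (12−1)/(40−2) = 11/38 ≈ 0.28947.
MLE ignores the prior: p̂_MLE = k/n = 8/33 ≈ 0.24242.
Difference = 11/38 − 8/33 = 59/1254 ≈ 0.0470.

MAP − MLE = 0.0470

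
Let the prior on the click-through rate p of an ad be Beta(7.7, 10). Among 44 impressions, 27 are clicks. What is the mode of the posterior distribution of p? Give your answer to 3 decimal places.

p̂_MAP = 0.564

Prior: Beta(7.7, 10).
Data: 27 successes in 44 trials. The binomial likelihood contributes p^27(1−p)^17, so the posterior is Beta(7.7+27, 10+17) = Beta(34.7, 27).
For Beta(a, b) with a, b > 1 the mode is (a−1)/(a+b−2) = 33.7/59.7 ≈ 0.564.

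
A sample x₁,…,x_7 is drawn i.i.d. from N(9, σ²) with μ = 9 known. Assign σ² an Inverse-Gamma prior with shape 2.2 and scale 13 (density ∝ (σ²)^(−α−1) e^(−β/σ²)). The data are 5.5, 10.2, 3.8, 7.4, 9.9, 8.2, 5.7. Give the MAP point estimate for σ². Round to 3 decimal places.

Sum of squared deviations about the known mean: SS = (5.5−9)² + (10.2−9)² + (3.8−9)² + (7.4−9)² + (9.9−9)² + (8.2−9)² + (5.7−9)² = 55.63.
The Normal likelihood contributes (σ²)^(−n/2) exp(−SS/(2σ²)), so the posterior is Inverse-Gamma(α + n/2, β + SS/2) = Inverse-Gamma(5.7, 40.815).
The mode of Inverse-Gamma(a, b) is b/(a+1) = 40.815/6.7 ≈ 6.092.

σ̂²_MAP = 6.092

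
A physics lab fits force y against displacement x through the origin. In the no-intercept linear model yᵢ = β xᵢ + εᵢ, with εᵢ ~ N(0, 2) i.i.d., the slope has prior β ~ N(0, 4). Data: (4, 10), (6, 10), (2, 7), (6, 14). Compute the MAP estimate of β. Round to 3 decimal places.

β̂_MAP = 2.141

log p(β | y) = −Σ(yᵢ − βxᵢ)²/(2·2) − β²/(2·4) + const.
Setting the derivative to zero: Σxᵢ(yᵢ − βxᵢ)/2 − β/4 = 0, so β = Σxᵢyᵢ / (Σxᵢ² + σ²/τ²).
Σxᵢyᵢ = 4·10 + 6·10 + 2·7 + 6·14 = 198; Σxᵢ² = 92; σ²/τ² = 0.5.
β̂_MAP = 198 / (92 + 0.5) = 198/92.5 ≈ 2.141.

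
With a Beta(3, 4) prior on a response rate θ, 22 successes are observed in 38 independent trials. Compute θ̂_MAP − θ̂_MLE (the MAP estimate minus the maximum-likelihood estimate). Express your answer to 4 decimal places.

Posterior is Beta(25, 20); MAP = (25−1)/(45−2) = 24/43 ≈ 0.55814.
MLE ignores the prior: θ̂_MLE = k/n = 22/38 ≈ 0.57895.
Difference = 24/43 − 22/38 = -17/817 ≈ -0.0208.

MAP − MLE = -0.0208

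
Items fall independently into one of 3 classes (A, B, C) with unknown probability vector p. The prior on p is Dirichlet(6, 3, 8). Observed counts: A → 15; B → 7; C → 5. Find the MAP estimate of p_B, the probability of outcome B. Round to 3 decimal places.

MAP estimate of p_B = 0.220

The posterior is Dirichlet(αᵢ + nᵢ) = Dirichlet(21, 10, 13).
For a Dirichlet(a₁,…,a_K) with all aᵢ > 1, the mode has j-th component (aⱼ − 1)/(Σaᵢ − K).
Here Σaᵢ = 44 and K = 3, so p_B = (10 − 1)/(44 − 3) = 9/41 ≈ 0.220.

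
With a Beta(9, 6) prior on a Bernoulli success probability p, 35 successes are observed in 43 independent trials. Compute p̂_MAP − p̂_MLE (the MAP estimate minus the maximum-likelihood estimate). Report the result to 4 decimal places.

MAP − MLE = -0.0461

Posterior is Beta(44, 14); MAP = (44−1)/(58−2) = 43/56 ≈ 0.76786.
MLE ignores the prior: p̂_MLE = k/n = 35/43 ≈ 0.81395.
Difference = 43/56 − 35/43 = -111/2408 ≈ -0.0461.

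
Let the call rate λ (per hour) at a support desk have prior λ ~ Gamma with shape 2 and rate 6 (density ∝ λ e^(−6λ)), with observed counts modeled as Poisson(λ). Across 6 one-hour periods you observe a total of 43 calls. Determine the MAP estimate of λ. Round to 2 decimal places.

Σxᵢ = 43, n = 6.
Posterior ∝ λe^(−6λ) · λ^43e^(−6λ) = λ^44e^(−12λ), i.e. Gamma(shape=45, rate=12).
The mode of a Gamma(a, b) with a ≥ 1 (shape–rate) is (a−1)/b = 44/12 ≈ 3.67.

λ̂_MAP = 3.67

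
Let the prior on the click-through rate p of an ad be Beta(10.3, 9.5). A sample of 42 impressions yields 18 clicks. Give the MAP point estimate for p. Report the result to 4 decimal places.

Prior: Beta(10.3, 9.5).
Data: 18 successes in 42 trials. The binomial likelihood contributes p^18(1−p)^24, so the posterior is Beta(10.3+18, 9.5+24) = Beta(28.3, 33.5).
For Beta(a, b) with a, b > 1 the mode is (a−1)/(a+b−2) = 27.3/59.8 ≈ 0.4565.

p̂_MAP = 0.4565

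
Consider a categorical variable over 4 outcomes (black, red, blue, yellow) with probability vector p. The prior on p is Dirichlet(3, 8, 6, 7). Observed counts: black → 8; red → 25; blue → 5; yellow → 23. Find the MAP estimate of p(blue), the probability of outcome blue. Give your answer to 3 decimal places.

MAP estimate of p(blue) = 0.123

The posterior is Dirichlet(αᵢ + nᵢ) = Dirichlet(11, 33, 11, 30).
For a Dirichlet(a₁,…,a_K) with all aᵢ > 1, the mode has j-th component (aⱼ − 1)/(Σaᵢ − K).
Here Σaᵢ = 85 and K = 4, so p(blue) = (11 − 1)/(85 − 4) = 10/81 ≈ 0.123.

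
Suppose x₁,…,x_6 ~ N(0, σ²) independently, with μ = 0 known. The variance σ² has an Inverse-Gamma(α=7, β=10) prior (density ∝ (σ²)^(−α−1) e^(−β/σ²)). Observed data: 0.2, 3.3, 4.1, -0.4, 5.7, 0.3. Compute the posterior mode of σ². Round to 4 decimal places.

Sum of squared deviations about the known mean: SS = (0.2−0)² + (3.3−0)² + (4.1−0)² + (-0.4−0)² + (5.7−0)² + (0.3−0)² = 60.48.
The Normal likelihood contributes (σ²)^(−n/2) exp(−SS/(2σ²)), so the posterior is Inverse-Gamma(α + n/2, β + SS/2) = Inverse-Gamma(10, 40.24).
The mode of Inverse-Gamma(a, b) is b/(a+1) = 40.24/11 ≈ 3.6582.

σ̂²_MAP = 3.6582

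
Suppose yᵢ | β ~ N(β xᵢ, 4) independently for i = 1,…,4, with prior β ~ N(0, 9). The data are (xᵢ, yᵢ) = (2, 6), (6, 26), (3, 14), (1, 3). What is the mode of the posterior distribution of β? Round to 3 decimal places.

log p(β | y) = −Σ(yᵢ − βxᵢ)²/(2·4) − β²/(2·9) + const.
Setting the derivative to zero: Σxᵢ(yᵢ − βxᵢ)/4 − β/9 = 0, so β = Σxᵢyᵢ / (Σxᵢ² + σ²/τ²).
Σxᵢyᵢ = 2·6 + 6·26 + 3·14 + 1·3 = 213; Σxᵢ² = 50; σ²/τ² = 4/9.
β̂_MAP = 213 / (50 + 4/9) = 213/(454/9) = 1917/454 ≈ 4.222.

β̂_MAP = 4.222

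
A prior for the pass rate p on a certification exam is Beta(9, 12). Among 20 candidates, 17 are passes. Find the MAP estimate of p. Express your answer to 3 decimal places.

p̂_MAP = 0.641

Prior: Beta(9, 12).
Data: 17 successes in 20 trials. The binomial likelihood contributes p^17(1−p)^3, so the posterior is Beta(9+17, 12+3) = Beta(26, 15).
For Beta(a, b) with a, b > 1 the mode is (a−1)/(a+b−2) = 25/39 ≈ 0.641.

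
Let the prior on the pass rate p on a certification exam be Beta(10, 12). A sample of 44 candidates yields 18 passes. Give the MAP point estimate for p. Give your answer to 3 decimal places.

p̂_MAP = 0.422

Prior: Beta(10, 12).
Data: 18 successes in 44 trials. The binomial likelihood contributes p^18(1−p)^26, so the posterior is Beta(10+18, 12+26) = Beta(28, 38).
For Beta(a, b) with a, b > 1 the mode is (a−1)/(a+b−2) = 27/64 ≈ 0.422.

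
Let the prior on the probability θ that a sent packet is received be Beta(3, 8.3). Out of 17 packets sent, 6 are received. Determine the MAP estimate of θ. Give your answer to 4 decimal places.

θ̂_MAP = 0.3042

Prior: Beta(3, 8.3).
Data: 6 successes in 17 trials. The binomial likelihood contributes θ^6(1−θ)^11, so the posterior is Beta(3+6, 8.3+11) = Beta(9, 19.3).
For Beta(a, b) with a, b > 1 the mode is (a−1)/(a+b−2) = 8/26.3 ≈ 0.3042.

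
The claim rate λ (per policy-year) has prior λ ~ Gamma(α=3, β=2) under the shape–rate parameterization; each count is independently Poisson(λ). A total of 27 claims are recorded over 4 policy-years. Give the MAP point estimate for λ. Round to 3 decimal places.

λ̂_MAP = 4.833

Σxᵢ = 27, n = 4.
Posterior ∝ λ^2e^(−2λ) · λ^27e^(−4λ) = λ^29e^(−6λ), i.e. Gamma(shape=30, rate=6).
The mode of a Gamma(a, b) with a ≥ 1 (shape–rate) is (a−1)/b = 29/6 ≈ 4.833.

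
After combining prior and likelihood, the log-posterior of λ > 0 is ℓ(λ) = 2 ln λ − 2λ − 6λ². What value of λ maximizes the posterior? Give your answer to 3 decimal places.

ℓ'(λ) = 2/λ − 2 − 12λ. Setting this to zero and multiplying by λ: 12λ² + 2λ − 2 = 0.
λ = (−2 + √(2² + 4·12·2)) / (2·12) = (−2 + √100) / 24 = (−2 + 10)/24 = 1/3.
ℓ''(λ) = −2/λ² − 12 < 0, confirming a maximum.

λ̂_MAP = 0.333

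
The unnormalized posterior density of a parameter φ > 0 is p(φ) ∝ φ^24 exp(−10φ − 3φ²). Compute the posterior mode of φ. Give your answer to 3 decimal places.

ℓ'(φ) = 24/φ − 10 − 6φ. Setting this to zero and multiplying by φ: 6φ² + 10φ − 24 = 0.
φ = (−10 + √(10² + 4·6·24)) / (2·6) = (−10 + √676) / 12 = (−10 + 26)/12 = 4/3.
ℓ''(φ) = −24/φ² − 6 < 0, confirming a maximum.

φ̂_MAP = 1.333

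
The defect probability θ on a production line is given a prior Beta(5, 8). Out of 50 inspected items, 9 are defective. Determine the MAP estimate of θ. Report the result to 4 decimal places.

θ̂_MAP = 0.2131

Prior: Beta(5, 8).
Data: 9 successes in 50 trials. The binomial likelihood contributes θ^9(1−θ)^41, so the posterior is Beta(5+9, 8+41) = Beta(14, 49).
For Beta(a, b) with a, b > 1 the mode is (a−1)/(a+b−2) = 13/61 ≈ 0.2131.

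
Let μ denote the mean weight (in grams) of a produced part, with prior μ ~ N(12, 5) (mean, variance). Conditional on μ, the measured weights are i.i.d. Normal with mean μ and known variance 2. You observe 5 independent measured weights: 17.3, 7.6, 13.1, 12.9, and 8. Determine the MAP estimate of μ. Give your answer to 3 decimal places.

n = 5; x̄ = (17.3 + 7.6 + 13.1 + 12.9 + 8)/5 = 58.9/5 = 11.78.
For a Normal prior and Normal likelihood with known variance, the posterior is Normal; its mode equals its mean, the precision-weighted average.
Prior precision 1/σ₀² = 1/5 = 0.2; data precision n/σ² = 5/2 = 2.5.
μ̂ = (0.2·12 + 2.5·11.78) / (0.2 + 2.5) = 31.85/2.7 = 637/54 ≈ 11.796.

μ̂_MAP = 11.796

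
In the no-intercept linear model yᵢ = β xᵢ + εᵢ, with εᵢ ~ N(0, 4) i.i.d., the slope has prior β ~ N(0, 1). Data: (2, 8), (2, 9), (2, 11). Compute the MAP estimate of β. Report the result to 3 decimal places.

β̂_MAP = 3.500

log p(β | y) = −Σ(yᵢ − βxᵢ)²/(2·4) − β²/(2·1) + const.
Setting the derivative to zero: Σxᵢ(yᵢ − βxᵢ)/4 − β/1 = 0, so β = Σxᵢyᵢ / (Σxᵢ² + σ²/τ²).
Σxᵢyᵢ = 2·8 + 2·9 + 2·11 = 56; Σxᵢ² = 12; σ²/τ² = 4.
β̂_MAP = 56 / (12 + 4) = 56/16 ≈ 3.500.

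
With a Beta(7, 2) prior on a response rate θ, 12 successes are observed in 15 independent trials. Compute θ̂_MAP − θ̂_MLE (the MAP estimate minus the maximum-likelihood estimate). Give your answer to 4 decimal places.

MAP − MLE = 0.0182

Posterior is Beta(19, 5); MAP = (19−1)/(24−2) = 18/22 ≈ 0.81818.
MLE ignores the prior: θ̂_MLE = k/n = 12/15 ≈ 0.80000.
Difference = 18/22 − 12/15 = 1/55 ≈ 0.0182.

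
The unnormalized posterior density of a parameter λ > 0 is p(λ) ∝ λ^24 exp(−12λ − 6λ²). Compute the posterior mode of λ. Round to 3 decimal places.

ℓ'(λ) = 24/λ − 12 − 12λ. Setting this to zero and multiplying by λ: 12λ² + 12λ − 24 = 0.
λ = (−12 + √(12² + 4·12·24)) / (2·12) = (−12 + √1296) / 24 = (−12 + 36)/24 = 1.
ℓ''(λ) = −24/λ² − 12 < 0, confirming a maximum.

λ̂_MAP = 1.000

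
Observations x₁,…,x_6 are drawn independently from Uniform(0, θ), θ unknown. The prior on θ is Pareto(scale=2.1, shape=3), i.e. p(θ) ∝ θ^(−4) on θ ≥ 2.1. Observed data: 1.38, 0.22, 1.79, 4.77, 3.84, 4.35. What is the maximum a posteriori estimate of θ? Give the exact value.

The Uniform(0, θ) likelihood is θ^(−n) for θ ≥ max(xᵢ), zero otherwise. Here max(xᵢ) = 4.77.
Posterior ∝ θ^(−4) · θ^(−6) = θ^(−10) on θ ≥ max(2.1, 4.77) = 4.77.
This density is strictly decreasing in θ, so the posterior mode lies at the lower boundary of the support.

θ̂_MAP = 4.77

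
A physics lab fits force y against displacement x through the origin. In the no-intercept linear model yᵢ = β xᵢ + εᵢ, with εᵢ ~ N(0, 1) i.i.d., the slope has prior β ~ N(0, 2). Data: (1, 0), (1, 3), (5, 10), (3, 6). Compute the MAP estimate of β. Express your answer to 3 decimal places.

log p(β | y) = −Σ(yᵢ − βxᵢ)²/(2·1) − β²/(2·2) + const.
Setting the derivative to zero: Σxᵢ(yᵢ − βxᵢ)/1 − β/2 = 0, so β = Σxᵢyᵢ / (Σxᵢ² + σ²/τ²).
Σxᵢyᵢ = 1·0 + 1·3 + 5·10 + 3·6 = 71; Σxᵢ² = 36; σ²/τ² = 0.5.
β̂_MAP = 71 / (36 + 0.5) = 71/36.5 ≈ 1.945.

β̂_MAP = 1.945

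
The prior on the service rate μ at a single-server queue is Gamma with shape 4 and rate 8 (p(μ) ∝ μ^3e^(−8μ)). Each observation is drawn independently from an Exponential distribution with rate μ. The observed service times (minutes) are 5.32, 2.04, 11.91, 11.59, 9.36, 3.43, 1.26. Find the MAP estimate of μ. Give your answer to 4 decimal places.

μ̂_MAP = 0.1890

The Exponential(rate=μ) likelihood is ∝ μ^n e^(−μΣtᵢ). Here n = 7 and Σtᵢ = 5.32 + 2.04 + 11.91 + 11.59 + 9.36 + 3.43 + 1.26 = 44.91.
Posterior ∝ μ^3e^(−8μ) · μ^7e^(−44.91μ) = μ^10e^(−52.91μ), i.e. Gamma(11, 52.91).
Mode = (a−1)/b = 10/52.91 ≈ 0.1890.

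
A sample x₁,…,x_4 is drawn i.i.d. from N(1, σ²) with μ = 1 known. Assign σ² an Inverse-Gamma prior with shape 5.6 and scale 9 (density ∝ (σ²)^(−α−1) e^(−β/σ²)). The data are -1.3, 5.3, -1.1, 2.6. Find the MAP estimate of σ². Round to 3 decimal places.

Sum of squared deviations about the known mean: SS = (-1.3−1)² + (5.3−1)² + (-1.1−1)² + (2.6−1)² = 30.75.
The Normal likelihood contributes (σ²)^(−n/2) exp(−SS/(2σ²)), so the posterior is Inverse-Gamma(α + n/2, β + SS/2) = Inverse-Gamma(7.6, 24.375).
The mode of Inverse-Gamma(a, b) is b/(a+1) = 24.375/8.6 ≈ 2.834.

σ̂²_MAP = 2.834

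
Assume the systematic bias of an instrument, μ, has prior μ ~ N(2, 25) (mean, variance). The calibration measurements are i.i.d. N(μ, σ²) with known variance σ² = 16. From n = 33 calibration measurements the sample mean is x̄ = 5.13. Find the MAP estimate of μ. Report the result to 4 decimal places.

μ̂_MAP = 5.0705

n = 33, x̄ = 5.13.
For a Normal prior and Normal likelihood with known variance, the posterior is Normal; its mode equals its mean, the precision-weighted average.
Prior precision 1/σ₀² = 1/25 = 0.04; data precision n/σ² = 33/16 = 2.0625.
μ̂ = (0.04·2 + 2.0625·5.13) / (0.04 + 2.0625) = 10.660625/2.1025 = 17057/3364 ≈ 5.0705.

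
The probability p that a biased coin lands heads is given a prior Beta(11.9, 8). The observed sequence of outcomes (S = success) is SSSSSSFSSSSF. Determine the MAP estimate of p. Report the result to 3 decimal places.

p̂_MAP = 0.699

Prior: Beta(11.9, 8).
Data: 10 successes in 12 trials (from the sequence). The binomial likelihood contributes p^10(1−p)^2, so the posterior is Beta(11.9+10, 8+2) = Beta(21.9, 10).
For Beta(a, b) with a, b > 1 the mode is (a−1)/(a+b−2) = 20.9/29.9 ≈ 0.699.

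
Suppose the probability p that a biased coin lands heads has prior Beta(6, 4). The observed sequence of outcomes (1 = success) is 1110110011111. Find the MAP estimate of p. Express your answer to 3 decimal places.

Prior: Beta(6, 4).
Data: 10 successes in 13 trials (from the sequence). The binomial likelihood contributes p^10(1−p)^3, so the posterior is Beta(6+10, 4+3) = Beta(16, 7).
For Beta(a, b) with a, b > 1 the mode is (a−1)/(a+b−2) = 15/21 ≈ 0.714.

p̂_MAP = 0.714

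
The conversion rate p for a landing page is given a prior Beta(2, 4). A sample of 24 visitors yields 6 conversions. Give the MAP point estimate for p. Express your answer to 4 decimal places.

p̂_MAP = 0.2500

Prior: Beta(2, 4).
Data: 6 successes in 24 trials. The binomial likelihood contributes p^6(1−p)^18, so the posterior is Beta(2+6, 4+18) = Beta(8, 22).
For Beta(a, b) with a, b > 1 the mode is (a−1)/(a+b−2) = 7/28 ≈ 0.2500.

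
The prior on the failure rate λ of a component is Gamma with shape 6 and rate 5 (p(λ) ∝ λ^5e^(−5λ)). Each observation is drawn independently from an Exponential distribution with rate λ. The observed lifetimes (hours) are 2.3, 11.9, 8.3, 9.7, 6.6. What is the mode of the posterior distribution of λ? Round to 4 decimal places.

The Exponential(rate=λ) likelihood is ∝ λ^n e^(−λΣtᵢ). Here n = 5 and Σtᵢ = 2.3 + 11.9 + 8.3 + 9.7 + 6.6 = 38.8.
Posterior ∝ λ^5e^(−5λ) · λ^5e^(−38.8λ) = λ^10e^(−43.8λ), i.e. Gamma(11, 43.8).
Mode = (a−1)/b = 10/43.8 ≈ 0.2283.

λ̂_MAP = 0.2283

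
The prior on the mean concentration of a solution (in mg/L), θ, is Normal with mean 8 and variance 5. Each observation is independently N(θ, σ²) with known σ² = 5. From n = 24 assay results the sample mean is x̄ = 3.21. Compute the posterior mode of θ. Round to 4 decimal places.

n = 24, x̄ = 3.21.
For a Normal prior and Normal likelihood with known variance, the posterior is Normal; its mode equals its mean, the precision-weighted average.
Prior precision 1/σ₀² = 1/5 = 0.2; data precision n/σ² = 24/5 = 4.8.
θ̂ = (0.2·8 + 4.8·3.21) / (0.2 + 4.8) = 17.008/5 = 3.4016.

θ̂_MAP = 3.4016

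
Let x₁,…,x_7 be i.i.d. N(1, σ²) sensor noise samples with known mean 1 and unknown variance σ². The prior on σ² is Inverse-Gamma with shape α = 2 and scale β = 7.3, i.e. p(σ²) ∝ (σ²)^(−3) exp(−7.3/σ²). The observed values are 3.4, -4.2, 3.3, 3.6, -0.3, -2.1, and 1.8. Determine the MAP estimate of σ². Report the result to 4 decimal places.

σ̂²_MAP = 5.4915

Sum of squared deviations about the known mean: SS = (3.4−1)² + (-4.2−1)² + (3.3−1)² + (3.6−1)² + (-0.3−1)² + (-2.1−1)² + (1.8−1)² = 56.79.
The Normal likelihood contributes (σ²)^(−n/2) exp(−SS/(2σ²)), so the posterior is Inverse-Gamma(α + n/2, β + SS/2) = Inverse-Gamma(5.5, 35.695).
The mode of Inverse-Gamma(a, b) is b/(a+1) = 35.695/6.5 ≈ 5.4915.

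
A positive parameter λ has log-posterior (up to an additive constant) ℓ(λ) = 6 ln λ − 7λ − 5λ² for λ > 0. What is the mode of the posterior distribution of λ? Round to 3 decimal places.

ℓ'(λ) = 6/λ − 7 − 10λ. Setting this to zero and multiplying by λ: 10λ² + 7λ − 6 = 0.
λ = (−7 + √(7² + 4·10·6)) / (2·10) = (−7 + √289) / 20 = (−7 + 17)/20 = 1/2.
ℓ''(λ) = −6/λ² − 10 < 0, confirming a maximum.

λ̂_MAP = 0.500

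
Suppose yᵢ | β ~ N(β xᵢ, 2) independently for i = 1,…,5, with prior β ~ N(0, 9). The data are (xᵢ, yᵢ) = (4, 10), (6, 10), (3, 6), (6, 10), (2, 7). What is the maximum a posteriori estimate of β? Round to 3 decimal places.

β̂_MAP = 1.897

log p(β | y) = −Σ(yᵢ − βxᵢ)²/(2·2) − β²/(2·9) + const.
Setting the derivative to zero: Σxᵢ(yᵢ − βxᵢ)/2 − β/9 = 0, so β = Σxᵢyᵢ / (Σxᵢ² + σ²/τ²).
Σxᵢyᵢ = 4·10 + 6·10 + 3·6 + 6·10 + 2·7 = 192; Σxᵢ² = 101; σ²/τ² = 2/9.
β̂_MAP = 192 / (101 + 2/9) = 192/(911/9) = 1728/911 ≈ 1.897.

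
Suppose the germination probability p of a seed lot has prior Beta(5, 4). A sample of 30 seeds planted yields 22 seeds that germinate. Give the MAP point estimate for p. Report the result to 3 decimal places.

Prior: Beta(5, 4).
Data: 22 successes in 30 trials. The binomial likelihood contributes p^22(1−p)^8, so the posterior is Beta(5+22, 4+8) = Beta(27, 12).
For Beta(a, b) with a, b > 1 the mode is (a−1)/(a+b−2) = 26/37 ≈ 0.703.

p̂_MAP = 0.703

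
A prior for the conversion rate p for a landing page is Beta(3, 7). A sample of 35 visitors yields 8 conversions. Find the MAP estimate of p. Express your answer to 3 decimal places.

p̂_MAP = 0.233

Prior: Beta(3, 7).
Data: 8 successes in 35 trials. The binomial likelihood contributes p^8(1−p)^27, so the posterior is Beta(3+8, 7+27) = Beta(11, 34).
For Beta(a, b) with a, b > 1 the mode is (a−1)/(a+b−2) = 10/43 ≈ 0.233.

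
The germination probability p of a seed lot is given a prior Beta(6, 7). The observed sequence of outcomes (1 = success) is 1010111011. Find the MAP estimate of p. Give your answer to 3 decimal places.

Prior: Beta(6, 7).
Data: 7 successes in 10 trials (from the sequence). The binomial likelihood contributes p^7(1−p)^3, so the posterior is Beta(6+7, 7+3) = Beta(13, 10).
For Beta(a, b) with a, b > 1 the mode is (a−1)/(a+b−2) = 12/21 ≈ 0.571.

p̂_MAP = 0.571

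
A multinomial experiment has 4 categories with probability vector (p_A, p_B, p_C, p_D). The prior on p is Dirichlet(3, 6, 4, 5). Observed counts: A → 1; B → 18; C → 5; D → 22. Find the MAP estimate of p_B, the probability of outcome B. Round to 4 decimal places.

MAP estimate of p_B = 0.3833

The posterior is Dirichlet(αᵢ + nᵢ) = Dirichlet(4, 24, 9, 27).
For a Dirichlet(a₁,…,a_K) with all aᵢ > 1, the mode has j-th component (aⱼ − 1)/(Σaᵢ − K).
Here Σaᵢ = 64 and K = 4, so p_B = (24 − 1)/(64 − 4) = 23/60 ≈ 0.3833.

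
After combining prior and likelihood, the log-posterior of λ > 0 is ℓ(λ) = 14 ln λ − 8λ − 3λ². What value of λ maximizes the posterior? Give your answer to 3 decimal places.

ℓ'(λ) = 14/λ − 8 − 6λ. Setting this to zero and multiplying by λ: 6λ² + 8λ − 14 = 0.
λ = (−8 + √(8² + 4·6·14)) / (2·6) = (−8 + √400) / 12 = (−8 + 20)/12 = 1.
ℓ''(λ) = −14/λ² − 6 < 0, confirming a maximum.

λ̂_MAP = 1.000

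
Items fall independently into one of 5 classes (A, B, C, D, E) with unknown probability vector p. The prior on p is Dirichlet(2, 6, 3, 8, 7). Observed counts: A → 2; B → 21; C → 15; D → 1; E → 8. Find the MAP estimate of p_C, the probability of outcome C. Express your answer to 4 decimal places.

The posterior is Dirichlet(αᵢ + nᵢ) = Dirichlet(4, 27, 18, 9, 15).
For a Dirichlet(a₁,…,a_K) with all aᵢ > 1, the mode has j-th component (aⱼ − 1)/(Σaᵢ − K).
Here Σaᵢ = 73 and K = 5, so p_C = (18 − 1)/(73 − 5) = 17/68 ≈ 0.2500.

MAP estimate of p_C = 0.2500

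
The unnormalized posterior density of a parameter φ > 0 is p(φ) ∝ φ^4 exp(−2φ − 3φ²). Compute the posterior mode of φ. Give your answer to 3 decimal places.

ℓ'(φ) = 4/φ − 2 − 6φ. Setting this to zero and multiplying by φ: 6φ² + 2φ − 4 = 0.
φ = (−2 + √(2² + 4·6·4)) / (2·6) = (−2 + √100) / 12 = (−2 + 10)/12 = 2/3.
ℓ''(φ) = −4/φ² − 6 < 0, confirming a maximum.

φ̂_MAP = 0.667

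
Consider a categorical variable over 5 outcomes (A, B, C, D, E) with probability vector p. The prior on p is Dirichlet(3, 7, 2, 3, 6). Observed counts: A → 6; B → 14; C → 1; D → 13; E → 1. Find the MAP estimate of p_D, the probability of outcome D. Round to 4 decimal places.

The posterior is Dirichlet(αᵢ + nᵢ) = Dirichlet(9, 21, 3, 16, 7).
For a Dirichlet(a₁,…,a_K) with all aᵢ > 1, the mode has j-th component (aⱼ − 1)/(Σaᵢ − K).
Here Σaᵢ = 56 and K = 5, so p_D = (16 − 1)/(56 − 5) = 15/51 ≈ 0.2941.

MAP estimate of p_D = 0.2941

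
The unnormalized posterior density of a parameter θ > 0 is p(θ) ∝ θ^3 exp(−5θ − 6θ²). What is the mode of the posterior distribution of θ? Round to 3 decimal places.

θ̂_MAP = 0.333

ℓ'(θ) = 3/θ − 5 − 12θ. Setting this to zero and multiplying by θ: 12θ² + 5θ − 3 = 0.
θ = (−5 + √(5² + 4·12·3)) / (2·12) = (−5 + √169) / 24 = (−5 + 13)/24 = 1/3.
ℓ''(θ) = −3/θ² − 12 < 0, confirming a maximum.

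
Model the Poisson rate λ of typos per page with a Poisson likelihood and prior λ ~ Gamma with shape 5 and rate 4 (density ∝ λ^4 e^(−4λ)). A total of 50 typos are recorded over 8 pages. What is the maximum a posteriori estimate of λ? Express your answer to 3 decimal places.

Σxᵢ = 50, n = 8.
Posterior ∝ λ^4e^(−4λ) · λ^50e^(−8λ) = λ^54e^(−12λ), i.e. Gamma(shape=55, rate=12).
The mode of a Gamma(a, b) with a ≥ 1 (shape–rate) is (a−1)/b = 54/12 ≈ 4.500.

λ̂_MAP = 4.500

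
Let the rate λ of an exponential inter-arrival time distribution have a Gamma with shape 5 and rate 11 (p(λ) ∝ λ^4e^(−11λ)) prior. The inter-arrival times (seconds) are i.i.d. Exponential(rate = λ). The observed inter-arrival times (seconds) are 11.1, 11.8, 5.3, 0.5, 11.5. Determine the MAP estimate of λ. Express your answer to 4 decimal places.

The Exponential(rate=λ) likelihood is ∝ λ^n e^(−λΣtᵢ). Here n = 5 and Σtᵢ = 11.1 + 11.8 + 5.3 + 0.5 + 11.5 = 40.2.
Posterior ∝ λ^4e^(−11λ) · λ^5e^(−40.2λ) = λ^9e^(−51.2λ), i.e. Gamma(10, 51.2).
Mode = (a−1)/b = 9/51.2 ≈ 0.1758.

λ̂_MAP = 0.1758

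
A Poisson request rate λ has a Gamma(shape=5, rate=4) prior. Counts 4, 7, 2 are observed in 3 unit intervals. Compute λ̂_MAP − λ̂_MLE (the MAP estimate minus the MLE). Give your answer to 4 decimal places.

Σxᵢ = 13. Posterior is Gamma(18, 7); MAP = (18−1)/7 = 17/7 ≈ 2.42857.
MLE = x̄ = 13/3 ≈ 4.33333.
Difference = 17/7 − 13/3 = -40/21 ≈ -1.9048.

MAP − MLE = -1.9048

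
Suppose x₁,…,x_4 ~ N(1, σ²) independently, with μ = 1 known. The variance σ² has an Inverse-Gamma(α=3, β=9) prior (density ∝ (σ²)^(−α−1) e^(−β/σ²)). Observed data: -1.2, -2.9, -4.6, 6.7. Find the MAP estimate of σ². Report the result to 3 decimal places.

Sum of squared deviations about the known mean: SS = (-1.2−1)² + (-2.9−1)² + (-4.6−1)² + (6.7−1)² = 83.9.
The Normal likelihood contributes (σ²)^(−n/2) exp(−SS/(2σ²)), so the posterior is Inverse-Gamma(α + n/2, β + SS/2) = Inverse-Gamma(5, 50.95).
The mode of Inverse-Gamma(a, b) is b/(a+1) = 50.95/6 ≈ 8.492.

σ̂²_MAP = 8.492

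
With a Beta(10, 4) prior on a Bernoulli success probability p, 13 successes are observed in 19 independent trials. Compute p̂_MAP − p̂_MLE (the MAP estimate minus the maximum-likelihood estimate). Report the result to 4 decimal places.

MAP − MLE = 0.0255

Posterior is Beta(23, 10); MAP = (23−1)/(33−2) = 22/31 ≈ 0.70968.
MLE ignores the prior: p̂_MLE = k/n = 13/19 ≈ 0.68421.
Difference = 22/31 − 13/19 = 15/589 ≈ 0.0255.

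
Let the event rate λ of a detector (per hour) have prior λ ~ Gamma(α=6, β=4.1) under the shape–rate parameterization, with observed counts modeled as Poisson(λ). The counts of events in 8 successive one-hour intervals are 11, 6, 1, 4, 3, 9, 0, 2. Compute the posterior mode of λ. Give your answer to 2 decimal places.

Σxᵢ = 11+6+1+4+3+9+0+2 = 36, with n = 8.
Posterior ∝ λ^5e^(−4.1λ) · λ^36e^(−8λ) = λ^41e^(−12.1λ), i.e. Gamma(shape=42, rate=12.1).
The mode of a Gamma(a, b) with a ≥ 1 (shape–rate) is (a−1)/b = 41/12.1 ≈ 3.39.

λ̂_MAP = 3.39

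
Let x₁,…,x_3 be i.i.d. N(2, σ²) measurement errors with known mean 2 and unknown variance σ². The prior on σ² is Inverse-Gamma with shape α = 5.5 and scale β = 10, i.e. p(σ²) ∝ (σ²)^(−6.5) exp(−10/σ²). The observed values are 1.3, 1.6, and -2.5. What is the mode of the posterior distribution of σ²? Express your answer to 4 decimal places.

σ̂²_MAP = 2.5563

Sum of squared deviations about the known mean: SS = (1.3−2)² + (1.6−2)² + (-2.5−2)² = 20.9.
The Normal likelihood contributes (σ²)^(−n/2) exp(−SS/(2σ²)), so the posterior is Inverse-Gamma(α + n/2, β + SS/2) = Inverse-Gamma(7, 20.45).
The mode of Inverse-Gamma(a, b) is b/(a+1) = 20.45/8 ≈ 2.5563.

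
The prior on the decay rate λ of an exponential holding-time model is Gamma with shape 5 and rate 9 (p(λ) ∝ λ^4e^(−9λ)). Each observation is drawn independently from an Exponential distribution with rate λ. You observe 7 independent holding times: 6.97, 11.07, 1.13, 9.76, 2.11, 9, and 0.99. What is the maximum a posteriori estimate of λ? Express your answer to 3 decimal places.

λ̂_MAP = 0.220

The Exponential(rate=λ) likelihood is ∝ λ^n e^(−λΣtᵢ). Here n = 7 and Σtᵢ = 6.97 + 11.07 + 1.13 + 9.76 + 2.11 + 9 + 0.99 = 41.03.
Posterior ∝ λ^4e^(−9λ) · λ^7e^(−41.03λ) = λ^11e^(−50.03λ), i.e. Gamma(12, 50.03).
Mode = (a−1)/b = 11/50.03 ≈ 0.220.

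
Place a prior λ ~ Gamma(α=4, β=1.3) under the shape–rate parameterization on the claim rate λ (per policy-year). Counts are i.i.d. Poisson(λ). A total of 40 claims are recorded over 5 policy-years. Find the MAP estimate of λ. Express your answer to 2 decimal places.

Σxᵢ = 40, n = 5.
Posterior ∝ λ^3e^(−1.3λ) · λ^40e^(−5λ) = λ^43e^(−6.3λ), i.e. Gamma(shape=44, rate=6.3).
The mode of a Gamma(a, b) with a ≥ 1 (shape–rate) is (a−1)/b = 43/6.3 ≈ 6.83.

λ̂_MAP = 6.83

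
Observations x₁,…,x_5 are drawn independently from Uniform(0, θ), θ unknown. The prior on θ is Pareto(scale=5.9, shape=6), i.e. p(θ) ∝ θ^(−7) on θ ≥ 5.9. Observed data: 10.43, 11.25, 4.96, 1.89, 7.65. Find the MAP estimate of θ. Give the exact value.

θ̂_MAP = 11.25

The Uniform(0, θ) likelihood is θ^(−n) for θ ≥ max(xᵢ), zero otherwise. Here max(xᵢ) = 11.25.
Posterior ∝ θ^(−7) · θ^(−5) = θ^(−12) on θ ≥ max(5.9, 11.25) = 11.25.
This density is strictly decreasing in θ, so the posterior mode lies at the lower boundary of the support.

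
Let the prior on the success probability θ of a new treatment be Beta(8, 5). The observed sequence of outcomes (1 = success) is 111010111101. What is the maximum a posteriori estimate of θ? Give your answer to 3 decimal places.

Prior: Beta(8, 5).
Data: 9 successes in 12 trials (from the sequence). The binomial likelihood contributes θ^9(1−θ)^3, so the posterior is Beta(8+9, 5+3) = Beta(17, 8).
For Beta(a, b) with a, b > 1 the mode is (a−1)/(a+b−2) = 16/23 ≈ 0.696.

θ̂_MAP = 0.696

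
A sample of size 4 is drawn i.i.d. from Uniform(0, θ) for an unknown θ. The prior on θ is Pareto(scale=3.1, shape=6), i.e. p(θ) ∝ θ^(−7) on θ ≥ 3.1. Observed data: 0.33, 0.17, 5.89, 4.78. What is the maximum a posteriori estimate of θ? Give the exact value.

The Uniform(0, θ) likelihood is θ^(−n) for θ ≥ max(xᵢ), zero otherwise. Here max(xᵢ) = 5.89.
Posterior ∝ θ^(−7) · θ^(−4) = θ^(−11) on θ ≥ max(3.1, 5.89) = 5.89.
This density is strictly decreasing in θ, so the posterior mode lies at the lower boundary of the support.

θ̂_MAP = 5.89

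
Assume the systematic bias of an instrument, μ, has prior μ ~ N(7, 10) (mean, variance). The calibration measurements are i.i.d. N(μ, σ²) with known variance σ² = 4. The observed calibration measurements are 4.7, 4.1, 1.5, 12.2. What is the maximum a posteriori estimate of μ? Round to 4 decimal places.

μ̂_MAP = 5.7500

n = 4; x̄ = (4.7 + 4.1 + 1.5 + 12.2)/4 = 22.5/4 = 5.625.
For a Normal prior and Normal likelihood with known variance, the posterior is Normal; its mode equals its mean, the precision-weighted average.
Prior precision 1/σ₀² = 1/10 = 0.1; data precision n/σ² = 4/4 = 1.
μ̂ = (0.1·7 + 1·5.625) / (0.1 + 1) = 6.325/1.1 = 5.7500.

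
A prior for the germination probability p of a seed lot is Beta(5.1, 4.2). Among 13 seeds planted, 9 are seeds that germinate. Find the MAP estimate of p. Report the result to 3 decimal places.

p̂_MAP = 0.645

Prior: Beta(5.1, 4.2).
Data: 9 successes in 13 trials. The binomial likelihood contributes p^9(1−p)^4, so the posterior is Beta(5.1+9, 4.2+4) = Beta(14.1, 8.2).
For Beta(a, b) with a, b > 1 the mode is (a−1)/(a+b−2) = 13.1/20.3 ≈ 0.645.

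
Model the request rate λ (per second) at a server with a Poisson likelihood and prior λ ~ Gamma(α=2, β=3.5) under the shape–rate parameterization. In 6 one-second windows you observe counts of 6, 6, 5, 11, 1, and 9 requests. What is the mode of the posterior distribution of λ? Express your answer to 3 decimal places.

Σxᵢ = 6+6+5+11+1+9 = 38, with n = 6.
Posterior ∝ λe^(−3.5λ) · λ^38e^(−6λ) = λ^39e^(−9.5λ), i.e. Gamma(shape=40, rate=9.5).
The mode of a Gamma(a, b) with a ≥ 1 (shape–rate) is (a−1)/b = 39/9.5 ≈ 4.105.

λ̂_MAP = 4.105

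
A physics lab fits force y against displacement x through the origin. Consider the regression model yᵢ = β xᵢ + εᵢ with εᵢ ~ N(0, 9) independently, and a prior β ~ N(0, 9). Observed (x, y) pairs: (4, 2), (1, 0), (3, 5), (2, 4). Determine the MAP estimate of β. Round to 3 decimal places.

β̂_MAP = 1.000

log p(β | y) = −Σ(yᵢ − βxᵢ)²/(2·9) − β²/(2·9) + const.
Setting the derivative to zero: Σxᵢ(yᵢ − βxᵢ)/9 − β/9 = 0, so β = Σxᵢyᵢ / (Σxᵢ² + σ²/τ²).
Σxᵢyᵢ = 4·2 + 1·0 + 3·5 + 2·4 = 31; Σxᵢ² = 30; σ²/τ² = 1.
β̂_MAP = 31 / (30 + 1) = 31/31 ≈ 1.000.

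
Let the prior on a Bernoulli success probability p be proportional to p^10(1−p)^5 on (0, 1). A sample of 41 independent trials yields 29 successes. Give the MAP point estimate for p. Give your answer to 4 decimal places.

p̂_MAP = 0.6964

The prior density ∝ p^10(1−p)^5 is the kernel of Beta(11, 6).
Data: 29 successes in 41 trials. The binomial likelihood contributes p^29(1−p)^12, so the posterior is Beta(11+29, 6+12) = Beta(40, 18).
For Beta(a, b) with a, b > 1 the mode is (a−1)/(a+b−2) = 39/56 ≈ 0.6964.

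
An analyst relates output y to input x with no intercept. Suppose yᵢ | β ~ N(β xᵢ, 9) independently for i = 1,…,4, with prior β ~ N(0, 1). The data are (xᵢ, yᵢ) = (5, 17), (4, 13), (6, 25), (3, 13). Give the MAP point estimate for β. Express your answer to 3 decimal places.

β̂_MAP = 3.432

log p(β | y) = −Σ(yᵢ − βxᵢ)²/(2·9) − β²/(2·1) + const.
Setting the derivative to zero: Σxᵢ(yᵢ − βxᵢ)/9 − β/1 = 0, so β = Σxᵢyᵢ / (Σxᵢ² + σ²/τ²).
Σxᵢyᵢ = 5·17 + 4·13 + 6·25 + 3·13 = 326; Σxᵢ² = 86; σ²/τ² = 9.
β̂_MAP = 326 / (86 + 9) = 326/95 ≈ 3.432.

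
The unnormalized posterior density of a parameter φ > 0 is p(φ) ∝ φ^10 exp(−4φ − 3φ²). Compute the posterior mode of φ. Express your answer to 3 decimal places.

φ̂_MAP = 1.000

ℓ'(φ) = 10/φ − 4 − 6φ. Setting this to zero and multiplying by φ: 6φ² + 4φ − 10 = 0.
φ = (−4 + √(4² + 4·6·10)) / (2·6) = (−4 + √256) / 12 = (−4 + 16)/12 = 1.
ℓ''(φ) = −10/φ² − 6 < 0, confirming a maximum.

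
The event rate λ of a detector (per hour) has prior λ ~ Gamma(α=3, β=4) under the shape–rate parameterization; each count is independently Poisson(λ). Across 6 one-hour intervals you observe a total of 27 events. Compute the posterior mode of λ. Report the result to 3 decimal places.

λ̂_MAP = 2.900

Σxᵢ = 27, n = 6.
Posterior ∝ λ^2e^(−4λ) · λ^27e^(−6λ) = λ^29e^(−10λ), i.e. Gamma(shape=30, rate=10).
The mode of a Gamma(a, b) with a ≥ 1 (shape–rate) is (a−1)/b = 29/10 ≈ 2.900.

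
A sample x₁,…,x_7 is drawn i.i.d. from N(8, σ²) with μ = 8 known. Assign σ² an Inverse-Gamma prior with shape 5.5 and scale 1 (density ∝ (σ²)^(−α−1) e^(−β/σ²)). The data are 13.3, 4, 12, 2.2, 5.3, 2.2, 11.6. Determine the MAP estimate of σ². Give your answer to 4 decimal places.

σ̂²_MAP = 7.4810

Sum of squared deviations about the known mean: SS = (13.3−8)² + (4−8)² + (12−8)² + (2.2−8)² + (5.3−8)² + (2.2−8)² + (11.6−8)² = 147.62.
The Normal likelihood contributes (σ²)^(−n/2) exp(−SS/(2σ²)), so the posterior is Inverse-Gamma(α + n/2, β + SS/2) = Inverse-Gamma(9, 74.81).
The mode of Inverse-Gamma(a, b) is b/(a+1) = 74.81/10 ≈ 7.4810.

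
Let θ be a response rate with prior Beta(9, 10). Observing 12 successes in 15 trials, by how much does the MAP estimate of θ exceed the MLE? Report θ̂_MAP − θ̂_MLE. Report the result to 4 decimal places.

MAP − MLE = -0.1750

Posterior is Beta(21, 13); MAP = (21−1)/(34−2) = 20/32 ≈ 0.62500.
MLE ignores the prior: θ̂_MLE = k/n = 12/15 ≈ 0.80000.
Difference = 20/32 − 12/15 = -7/40 ≈ -0.1750.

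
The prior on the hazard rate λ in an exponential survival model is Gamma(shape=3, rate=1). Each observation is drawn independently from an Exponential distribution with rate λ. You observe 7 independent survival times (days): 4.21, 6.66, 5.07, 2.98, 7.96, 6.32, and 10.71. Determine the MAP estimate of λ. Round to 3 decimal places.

λ̂_MAP = 0.200

The Exponential(rate=λ) likelihood is ∝ λ^n e^(−λΣtᵢ). Here n = 7 and Σtᵢ = 4.21 + 6.66 + 5.07 + 2.98 + 7.96 + 6.32 + 10.71 = 43.91.
Posterior ∝ λ^2e^(−1λ) · λ^7e^(−43.91λ) = λ^9e^(−44.91λ), i.e. Gamma(10, 44.91).
Mode = (a−1)/b = 9/44.91 ≈ 0.200.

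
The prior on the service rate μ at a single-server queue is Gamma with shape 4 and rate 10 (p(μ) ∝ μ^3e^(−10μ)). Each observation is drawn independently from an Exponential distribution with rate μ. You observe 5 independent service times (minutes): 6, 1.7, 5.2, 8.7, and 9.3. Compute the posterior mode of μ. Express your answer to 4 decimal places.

μ̂_MAP = 0.1956

The Exponential(rate=μ) likelihood is ∝ μ^n e^(−μΣtᵢ). Here n = 5 and Σtᵢ = 6 + 1.7 + 5.2 + 8.7 + 9.3 = 30.9.
Posterior ∝ μ^3e^(−10μ) · μ^5e^(−30.9μ) = μ^8e^(−40.9μ), i.e. Gamma(9, 40.9).
Mode = (a−1)/b = 8/40.9 ≈ 0.1956.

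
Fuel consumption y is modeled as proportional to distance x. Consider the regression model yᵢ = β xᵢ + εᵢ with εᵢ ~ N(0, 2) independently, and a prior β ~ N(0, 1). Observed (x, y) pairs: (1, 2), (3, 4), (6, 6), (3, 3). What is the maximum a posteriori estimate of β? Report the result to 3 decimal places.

log p(β | y) = −Σ(yᵢ − βxᵢ)²/(2·2) − β²/(2·1) + const.
Setting the derivative to zero: Σxᵢ(yᵢ − βxᵢ)/2 − β/1 = 0, so β = Σxᵢyᵢ / (Σxᵢ² + σ²/τ²).
Σxᵢyᵢ = 1·2 + 3·4 + 6·6 + 3·3 = 59; Σxᵢ² = 55; σ²/τ² = 2.
β̂_MAP = 59 / (55 + 2) = 59/57 ≈ 1.035.

β̂_MAP = 1.035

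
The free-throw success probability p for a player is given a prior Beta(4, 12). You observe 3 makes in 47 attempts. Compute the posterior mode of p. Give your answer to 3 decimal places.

p̂_MAP = 0.098

Prior: Beta(4, 12).
Data: 3 successes in 47 trials. The binomial likelihood contributes p^3(1−p)^44, so the posterior is Beta(4+3, 12+44) = Beta(7, 56).
For Beta(a, b) with a, b > 1 the mode is (a−1)/(a+b−2) = 6/61 ≈ 0.098.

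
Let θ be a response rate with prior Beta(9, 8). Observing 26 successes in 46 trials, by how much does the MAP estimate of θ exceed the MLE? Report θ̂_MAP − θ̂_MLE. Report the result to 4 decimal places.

MAP − MLE = -0.0078

Posterior is Beta(35, 28); MAP = (35−1)/(63−2) = 34/61 ≈ 0.55738.
MLE ignores the prior: θ̂_MLE = k/n = 26/46 ≈ 0.56522.
Difference = 34/61 − 26/46 = -11/1403 ≈ -0.0078.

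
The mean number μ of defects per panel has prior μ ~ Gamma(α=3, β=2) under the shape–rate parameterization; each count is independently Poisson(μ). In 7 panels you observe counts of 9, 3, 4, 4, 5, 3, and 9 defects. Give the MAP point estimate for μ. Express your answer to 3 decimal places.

μ̂_MAP = 4.333

Σxᵢ = 9+3+4+4+5+3+9 = 37, with n = 7.
Posterior ∝ μ^2e^(−2μ) · μ^37e^(−7μ) = μ^39e^(−9μ), i.e. Gamma(shape=40, rate=9).
The mode of a Gamma(a, b) with a ≥ 1 (shape–rate) is (a−1)/b = 39/9 ≈ 4.333.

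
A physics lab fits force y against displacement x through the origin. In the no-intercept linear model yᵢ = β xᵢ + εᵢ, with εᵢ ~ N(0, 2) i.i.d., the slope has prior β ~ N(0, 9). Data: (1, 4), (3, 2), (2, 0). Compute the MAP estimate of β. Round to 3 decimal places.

β̂_MAP = 0.703

log p(β | y) = −Σ(yᵢ − βxᵢ)²/(2·2) − β²/(2·9) + const.
Setting the derivative to zero: Σxᵢ(yᵢ − βxᵢ)/2 − β/9 = 0, so β = Σxᵢyᵢ / (Σxᵢ² + σ²/τ²).
Σxᵢyᵢ = 1·4 + 3·2 + 2·0 = 10; Σxᵢ² = 14; σ²/τ² = 2/9.
β̂_MAP = 10 / (14 + 2/9) = 10/(128/9) = 45/64 ≈ 0.703.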